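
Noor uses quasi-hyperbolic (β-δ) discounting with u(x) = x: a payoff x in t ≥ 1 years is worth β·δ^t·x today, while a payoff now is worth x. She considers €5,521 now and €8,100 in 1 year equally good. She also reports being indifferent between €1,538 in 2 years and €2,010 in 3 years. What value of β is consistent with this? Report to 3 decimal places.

β ≈ 0.891

From the later pair, β·δ^2·1538 = β·δ^3·2010; dividing through, δ = 1538/2010 = 0.76517.
Now use the now-vs-future pair: 5521 = β·δ·8100 gives β = 5521/(0.76517·8100) ≈ 0.891.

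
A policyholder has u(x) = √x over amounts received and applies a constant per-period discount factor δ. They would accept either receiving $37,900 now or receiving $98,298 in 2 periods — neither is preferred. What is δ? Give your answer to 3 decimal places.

The payoff in 2 periods is discounted by δ^2, so u(37900) = δ^2·u(98298) and δ^2 = u(37900)/u(98298).
With u(x) = √x: δ^2 = √37900/√98298 = √(37900/98298) = 0.62094.
Hence δ = (0.62094)^(1/2) = 0.78800.

δ ≈ 0.788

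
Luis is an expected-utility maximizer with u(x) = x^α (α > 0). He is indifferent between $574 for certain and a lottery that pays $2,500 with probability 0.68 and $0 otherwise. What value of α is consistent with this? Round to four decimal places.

The lottery's expected utility is 0.68·u(2500) + 0.32·u(0) = 0.68·2500^α (since u(0) = 0 for α > 0).
Indifference: 574^α = 0.68·2500^α, so (574/2500)^α = 0.68.
Taking logs: α·ln(574/2500) = ln(0.68), so α = -0.3856625 / -1.4714166 ≈ 0.2621.

α ≈ 0.2621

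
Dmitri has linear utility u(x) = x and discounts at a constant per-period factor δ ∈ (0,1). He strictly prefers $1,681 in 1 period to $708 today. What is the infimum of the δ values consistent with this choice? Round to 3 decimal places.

δ > 0.421

The preference means 708 < δ·1681.
So δ > 708/1681 = 0.42118.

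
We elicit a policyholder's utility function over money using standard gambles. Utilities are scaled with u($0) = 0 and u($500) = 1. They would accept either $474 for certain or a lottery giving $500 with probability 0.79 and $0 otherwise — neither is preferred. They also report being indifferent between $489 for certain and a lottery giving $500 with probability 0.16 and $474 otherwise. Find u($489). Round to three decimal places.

0.824

First, u($474) = 0.79·u($500) + 0.21·u($0) = 0.79.
The second indifference gives u($489) = 0.16·u($500) + 0.84·u($474) = 0.16·1.00 + 0.84·0.79 = 0.8236.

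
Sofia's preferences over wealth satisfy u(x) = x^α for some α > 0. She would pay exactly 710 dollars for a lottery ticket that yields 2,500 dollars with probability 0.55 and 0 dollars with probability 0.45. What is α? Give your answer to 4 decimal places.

α ≈ 0.4749

EU(lottery) = 0.55·2500^α + 0.45·0 = 0.55·2500^α.
Setting u(710) equal to that: 710^α = 0.55·2500^α ⇒ (710/2500)^α = 0.55.
Taking logs: α·ln(710/2500) = ln(0.55), so α = -0.5978370 / -1.2587810 ≈ 0.4749.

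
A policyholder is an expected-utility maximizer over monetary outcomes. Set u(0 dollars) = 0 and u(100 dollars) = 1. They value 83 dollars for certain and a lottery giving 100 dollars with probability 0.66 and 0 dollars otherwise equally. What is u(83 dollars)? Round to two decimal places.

The indifference gives u(83 dollars) = 0.66·u(100 dollars) + 0.34·u(0 dollars) = 0.66·1 + 0.34·0 = 0.66.

0.66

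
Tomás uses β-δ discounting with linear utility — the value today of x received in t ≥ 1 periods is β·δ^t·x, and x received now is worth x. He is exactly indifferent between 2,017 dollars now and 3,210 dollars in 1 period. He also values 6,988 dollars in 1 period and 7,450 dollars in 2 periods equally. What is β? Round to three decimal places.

From the later pair, β·δ^1·6988 = β·δ^2·7450; dividing through, δ = 6988/7450 = 0.93799.
Substituting δ into 2017 = β·δ·3210: β = 2017/(3010.937) ≈ 0.670.

β ≈ 0.670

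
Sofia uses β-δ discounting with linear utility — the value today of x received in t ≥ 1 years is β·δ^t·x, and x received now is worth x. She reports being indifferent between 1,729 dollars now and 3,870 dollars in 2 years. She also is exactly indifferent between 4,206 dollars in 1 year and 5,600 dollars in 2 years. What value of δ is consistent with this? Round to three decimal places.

δ ≈ 0.751

The second indifference involves only future payoffs, so β cancels: β·δ^1·4206 = β·δ^2·5600, giving δ = 4206/5600 = 0.75107.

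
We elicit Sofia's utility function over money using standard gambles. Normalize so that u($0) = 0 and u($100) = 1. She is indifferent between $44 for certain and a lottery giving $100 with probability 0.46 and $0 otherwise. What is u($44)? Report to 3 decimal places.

By the standard-gamble method, u($44) is just the indifference probability on the best outcome: 0.46.

0.460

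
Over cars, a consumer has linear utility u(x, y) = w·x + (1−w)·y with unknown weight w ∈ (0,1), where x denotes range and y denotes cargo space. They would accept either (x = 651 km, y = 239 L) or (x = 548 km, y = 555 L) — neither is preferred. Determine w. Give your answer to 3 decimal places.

Equating utilities: w·651 + (1−w)·239 = w·548 + (1−w)·555.
w·(651−548) = (1−w)·(555−239), i.e. w·103 = (1−w)·316.
So w/(1−w) = 316/103 = 3.0680, giving w = 316/(103+316) = 0.754.

w = 0.754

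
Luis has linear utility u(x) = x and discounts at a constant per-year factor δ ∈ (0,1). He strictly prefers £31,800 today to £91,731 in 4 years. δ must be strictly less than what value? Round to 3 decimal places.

Under u(x) = x this choice says 31800 > δ^4·91731.
Hence δ^4 < 31800/91731 = 0.34667, and x ↦ x^(1/4) is increasing on (0,∞).
δ < (31800/91731)^(1/4) ≈ 0.767.

δ < 0.767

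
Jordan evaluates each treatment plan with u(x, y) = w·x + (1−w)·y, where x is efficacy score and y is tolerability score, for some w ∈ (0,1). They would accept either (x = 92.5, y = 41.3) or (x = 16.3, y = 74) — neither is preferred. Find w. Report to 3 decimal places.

w = 0.300

u(92.5,41.3) = u(16.3,74) means w·92.5 + (1−w)·41.3 = w·16.3 + (1−w)·74.
Rearranging, 76.2·w − 32.7·(1−w) = 0.
So w/(1−w) = 32.7/76.2 = 0.4291, giving w = 32.7/(76.2+32.7) = 0.300.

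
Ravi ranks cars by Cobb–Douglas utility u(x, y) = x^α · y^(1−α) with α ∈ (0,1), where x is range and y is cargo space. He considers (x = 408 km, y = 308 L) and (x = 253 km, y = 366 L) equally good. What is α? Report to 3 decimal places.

α ≈ 0.265

Indifference: 408^α · 308^(1−α) = 253^α · 366^(1−α).
Taking logs: α·ln 408 + (1−α)·ln 308 = α·ln 253 + (1−α)·ln 366, i.e. α·0.477878 = (1−α)·0.172534.
With A = 0.477878 and B = 0.172534: α·A = (1−α)·B, so α = B/(A+B) = 0.172534/0.650412 ≈ 0.265.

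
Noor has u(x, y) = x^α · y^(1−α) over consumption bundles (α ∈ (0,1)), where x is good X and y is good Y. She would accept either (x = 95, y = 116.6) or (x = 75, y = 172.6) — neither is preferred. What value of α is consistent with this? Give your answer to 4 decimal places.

Indifference: 95^α · 116.6^(1−α) = 75^α · 172.6^(1−α).
(95/75)^α = (172.6/116.6)^(1−α); take logs: α·ln(95/75) = (1−α)·ln(172.6/116.6), i.e. α·0.2363888 = (1−α)·0.3922275.
So α/(1−α) = (0.3922275)/(0.2363888) = 1.6592474, and α = 1.6592474/2.6592474 ≈ 0.6240.

α ≈ 0.6240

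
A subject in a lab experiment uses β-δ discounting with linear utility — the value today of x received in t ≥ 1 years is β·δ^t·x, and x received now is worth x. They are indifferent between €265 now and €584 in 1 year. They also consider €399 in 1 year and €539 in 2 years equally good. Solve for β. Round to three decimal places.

β ≈ 0.613

Both payoffs in the second observation are in the future, so β drops out: δ^1·399 = δ^2·539 ⇒ δ = 399/539 = 0.74026.
Now use the now-vs-future pair: 265 = β·δ·584 gives β = 265/(0.74026·584) ≈ 0.613.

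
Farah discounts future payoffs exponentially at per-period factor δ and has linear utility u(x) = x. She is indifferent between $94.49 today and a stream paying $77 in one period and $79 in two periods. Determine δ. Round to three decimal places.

Equating present values: 94.49 = 77δ + 79δ².
Rearranged: 79δ² + 77δ − 94.49 = 0.
By the quadratic formula (taking the positive root), δ = (−77 + √35787.84) / 158 ≈ 0.710.

δ ≈ 0.710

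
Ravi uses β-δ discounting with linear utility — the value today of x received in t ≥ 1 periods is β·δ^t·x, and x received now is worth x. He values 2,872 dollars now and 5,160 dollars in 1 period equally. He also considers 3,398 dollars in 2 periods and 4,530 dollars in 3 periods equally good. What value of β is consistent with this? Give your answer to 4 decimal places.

The second indifference involves only future payoffs, so β cancels: β·δ^2·3398 = β·δ^3·4530, giving δ = 3398/4530 = 0.75011.
The first indifference: 2872 = β·δ·5160, so β = 2872/(δ·5160) = 2872/(0.75011·5160) ≈ 0.7420.

β ≈ 0.7420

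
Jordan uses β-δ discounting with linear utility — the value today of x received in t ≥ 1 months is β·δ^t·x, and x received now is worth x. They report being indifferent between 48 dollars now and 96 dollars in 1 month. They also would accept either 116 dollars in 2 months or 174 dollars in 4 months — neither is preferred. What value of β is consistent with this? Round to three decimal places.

β ≈ 0.612

Both payoffs in the second observation are in the future, so β drops out: δ^2·116 = δ^4·174 ⇒ δ^2 = 116/174 = 0.66667, so δ = 0.81650.
Substituting δ into 48 = β·δ·96: β = 48/(78.384) ≈ 0.612.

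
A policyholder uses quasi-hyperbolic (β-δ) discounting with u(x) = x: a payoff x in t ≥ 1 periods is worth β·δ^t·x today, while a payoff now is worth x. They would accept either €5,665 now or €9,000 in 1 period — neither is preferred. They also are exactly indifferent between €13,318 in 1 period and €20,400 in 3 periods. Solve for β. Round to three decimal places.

Both payoffs in the second observation are in the future, so β drops out: δ^1·13318 = δ^3·20400 ⇒ δ^2 = 13318/20400 = 0.65284, so δ = 0.80799.
The first indifference: 5665 = β·δ·9000, so β = 5665/(δ·9000) = 5665/(0.80799·9000) ≈ 0.779.

β ≈ 0.779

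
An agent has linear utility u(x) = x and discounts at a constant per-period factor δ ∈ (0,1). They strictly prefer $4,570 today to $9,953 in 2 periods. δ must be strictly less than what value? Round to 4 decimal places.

δ < 0.6776

Comparing present values: 4570 > δ^2·9953.
So δ^2 < 4570/9953 = 0.45916; taking the square root of both positive sides preserves the inequality.
δ < 0.45916^(1/2) = 0.6776.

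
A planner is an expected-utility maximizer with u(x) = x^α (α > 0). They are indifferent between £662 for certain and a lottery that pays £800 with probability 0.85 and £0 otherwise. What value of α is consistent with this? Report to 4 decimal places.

Since u(0) = 0, the lottery's EU is 0.85·800^α.
Indifference: 662^α = 0.85·800^α, so (662/800)^α = 0.85.
Take logs: α = ln 0.85 / ln(662/800) ≈ 0.858316.

α ≈ 0.8583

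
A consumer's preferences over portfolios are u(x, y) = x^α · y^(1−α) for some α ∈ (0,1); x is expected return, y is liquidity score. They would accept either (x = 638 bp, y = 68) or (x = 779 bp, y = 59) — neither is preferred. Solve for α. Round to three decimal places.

α ≈ 0.416

The Cobb–Douglas utilities coincide, so 638^α·68^(1−α) = 779^α·59^(1−α).
(638/779)^α = (59/68)^(1−α); take logs: α·ln(638/779) = (1−α)·ln(59/68), i.e. α·-0.199673 = (1−α)·-0.141970.
With A = -0.199673 and B = -0.141970: α·A = (1−α)·B, so α = B/(A+B) = -0.141970/-0.341643 ≈ 0.416.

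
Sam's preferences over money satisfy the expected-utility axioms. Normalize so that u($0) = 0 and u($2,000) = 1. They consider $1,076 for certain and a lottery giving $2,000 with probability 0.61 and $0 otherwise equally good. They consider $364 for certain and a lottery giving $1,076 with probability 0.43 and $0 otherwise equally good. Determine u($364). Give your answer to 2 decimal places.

0.26

From the first indifference, u($1,076) = 0.61·u($2,000) + 0.39·u($0) = 0.61·1 + 0.39·0 = 0.61.
Chaining: u($364) = 0.43·0.61 + 0.57·0.00 = 0.2623.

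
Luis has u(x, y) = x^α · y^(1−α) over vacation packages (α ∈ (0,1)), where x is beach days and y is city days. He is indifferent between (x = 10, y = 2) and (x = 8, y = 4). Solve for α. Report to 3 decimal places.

α ≈ 0.756

The Cobb–Douglas utilities coincide, so 10^α·2^(1−α) = 8^α·4^(1−α).
Taking logs: α·ln 10 + (1−α)·ln 2 = α·ln 8 + (1−α)·ln 4, i.e. α·0.223144 = (1−α)·0.693147.
Thus α·(0.916291) = 0.693147, so α = 0.693147/0.916291 ≈ 0.756.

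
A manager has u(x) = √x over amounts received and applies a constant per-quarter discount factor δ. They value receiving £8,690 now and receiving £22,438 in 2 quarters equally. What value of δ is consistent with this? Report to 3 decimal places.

Equating discounted utilities: u(8690) = δ^2·u(22438) ⇒ δ^2 = u(8690)/u(22438).
With u(x) = √x: δ^2 = √8690/√22438 = √(8690/22438) = 0.62233.
So δ = 0.62233^(1/2) ≈ 0.789.

δ ≈ 0.789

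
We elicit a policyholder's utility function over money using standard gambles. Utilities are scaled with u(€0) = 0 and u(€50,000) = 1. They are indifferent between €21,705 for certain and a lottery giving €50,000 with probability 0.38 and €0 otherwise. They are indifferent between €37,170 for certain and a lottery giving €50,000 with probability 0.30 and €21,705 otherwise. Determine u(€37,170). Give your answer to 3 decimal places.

From the first indifference, u(€21,705) = 0.38·u(€50,000) + 0.62·u(€0) = 0.38·1 + 0.62·0 = 0.38.
Then u(€37,170) = 0.30·u(€50,000) + 0.70·u(€21,705) = 0.30·1.00 + 0.70·0.38 = 0.5660.

0.566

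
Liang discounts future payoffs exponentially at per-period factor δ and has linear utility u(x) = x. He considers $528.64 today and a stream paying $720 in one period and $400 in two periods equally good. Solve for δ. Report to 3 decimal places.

δ ≈ 0.560

The stream is worth 720δ + 400δ² today, so 720δ + 400δ² = 528.64.
Rearranged: 400δ² + 720δ − 528.64 = 0.
The positive root is δ = [−720 + √(720² + 4·400·528.64)] / (2·400) = (−720 + 1168.000)/800 ≈ 0.560.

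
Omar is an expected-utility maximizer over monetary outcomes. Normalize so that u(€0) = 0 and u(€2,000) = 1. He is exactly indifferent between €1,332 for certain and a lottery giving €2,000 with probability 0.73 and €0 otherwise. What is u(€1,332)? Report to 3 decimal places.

The indifference gives u(€1,332) = 0.73·u(€2,000) + 0.27·u(€0) = 0.73·1 + 0.27·0 = 0.73.

0.730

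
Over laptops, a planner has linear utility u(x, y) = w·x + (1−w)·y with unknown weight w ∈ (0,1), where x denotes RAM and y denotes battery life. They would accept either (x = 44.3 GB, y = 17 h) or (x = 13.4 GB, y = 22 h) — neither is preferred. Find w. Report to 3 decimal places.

w = 0.139

u(44.3,17) = u(13.4,22) means w·44.3 + (1−w)·17 = w·13.4 + (1−w)·22.
Rearranging, 30.9·w − 5·(1−w) = 0.
The marginal rate of substitution is 5/30.9, so w = 5/(30.9+5) = 0.139.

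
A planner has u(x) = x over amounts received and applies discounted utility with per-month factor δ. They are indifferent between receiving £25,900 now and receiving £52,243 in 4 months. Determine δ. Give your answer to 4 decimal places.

δ ≈ 0.8391

Equating discounted utilities: u(25900) = δ^4·u(52243) ⇒ δ^4 = u(25900)/u(52243).
With u(x) = x: δ^4 = 25900/52243 = 0.49576.
Hence δ = (0.49576)^(1/4) = 0.839108.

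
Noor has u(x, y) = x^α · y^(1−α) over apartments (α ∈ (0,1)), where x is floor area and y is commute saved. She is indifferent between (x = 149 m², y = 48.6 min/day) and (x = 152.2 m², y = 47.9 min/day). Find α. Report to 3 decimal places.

α ≈ 0.406

Set the two utilities equal: 149^α·48.6^(1−α) = 152.2^α·47.9^(1−α).
Taking logs: α·ln 149 + (1−α)·ln 48.6 = α·ln 152.2 + (1−α)·ln 47.9, i.e. α·-0.021249 = (1−α)·-0.014508.
Thus α·(-0.035757) = -0.014508, so α = -0.014508/-0.035757 ≈ 0.406.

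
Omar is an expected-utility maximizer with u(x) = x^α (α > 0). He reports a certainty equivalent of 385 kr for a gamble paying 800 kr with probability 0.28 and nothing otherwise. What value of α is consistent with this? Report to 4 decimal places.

α ≈ 1.7405

EU(lottery) = 0.28·800^α + 0.72·0 = 0.28·800^α.
Setting u(385) equal to that: 385^α = 0.28·800^α ⇒ (385/800)^α = 0.28.
Take logs: α = ln 0.28 / ln(385/800) ≈ 1.740526.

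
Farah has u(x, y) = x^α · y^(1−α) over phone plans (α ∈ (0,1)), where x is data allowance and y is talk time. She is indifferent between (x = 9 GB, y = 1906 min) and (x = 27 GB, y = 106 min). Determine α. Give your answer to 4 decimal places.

α ≈ 0.7245

Indifference: 9^α · 1906^(1−α) = 27^α · 106^(1−α).
(9/27)^α = (106/1906)^(1−α); take logs: α·ln(9/27) = (1−α)·ln(106/1906), i.e. α·-1.0986123 = (1−α)·-2.8893230.
With A = -1.0986123 and B = -2.8893230: α·A = (1−α)·B, so α = B/(A+B) = -2.8893230/-3.9879353 ≈ 0.7245.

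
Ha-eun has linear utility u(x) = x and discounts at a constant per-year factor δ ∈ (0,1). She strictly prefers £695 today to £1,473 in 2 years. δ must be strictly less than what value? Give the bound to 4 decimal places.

δ < 0.6869

The preference means 695 > δ^2·1473.
So δ^2 < 695/1473 = 0.47183; taking the square root of both positive sides preserves the inequality.
δ < 0.47183^(1/2) = 0.6869.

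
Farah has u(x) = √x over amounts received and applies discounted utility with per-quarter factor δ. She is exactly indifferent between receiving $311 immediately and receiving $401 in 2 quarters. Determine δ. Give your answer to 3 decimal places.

δ ≈ 0.938

Equating discounted utilities: u(311) = δ^2·u(401) ⇒ δ^2 = u(311)/u(401).
With u(x) = √x: δ^2 = √311/√401 = √(311/401) = 0.88066.
So δ = 0.88066^(1/2) ≈ 0.938.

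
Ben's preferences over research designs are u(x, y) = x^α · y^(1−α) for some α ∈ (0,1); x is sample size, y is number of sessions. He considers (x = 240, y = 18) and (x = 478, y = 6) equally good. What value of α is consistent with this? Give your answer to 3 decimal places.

Set the two utilities equal: 240^α·18^(1−α) = 478^α·6^(1−α).
Taking logs: α·ln 240 + (1−α)·ln 18 = α·ln 478 + (1−α)·ln 6, i.e. α·-0.688972 = (1−α)·-1.098612.
So α/(1−α) = (-1.098612)/(-0.688972) = 1.594567, and α = 1.594567/2.594567 ≈ 0.615.

α ≈ 0.615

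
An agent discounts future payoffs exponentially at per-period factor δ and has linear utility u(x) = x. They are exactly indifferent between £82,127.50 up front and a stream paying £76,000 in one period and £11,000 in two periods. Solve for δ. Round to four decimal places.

The stream is worth 76000δ + 11000δ² today, so 76000δ + 11000δ² = 82127.50.
That is, 11000δ² + 76000δ − 82127.50 = 0, a quadratic in δ.
By the quadratic formula (taking the positive root), δ = (−76000 + √9389610000.00) / 22000 ≈ 0.9500.

δ ≈ 0.9500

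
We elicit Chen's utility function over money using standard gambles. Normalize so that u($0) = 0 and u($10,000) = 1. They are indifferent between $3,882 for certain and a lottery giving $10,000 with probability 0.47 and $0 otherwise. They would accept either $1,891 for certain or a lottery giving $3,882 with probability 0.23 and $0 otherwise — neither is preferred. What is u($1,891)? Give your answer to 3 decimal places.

0.108

The first gamble pins u($3,882): it must equal 0.47·1 + 0.53·0 = 0.47.
Then u($1,891) = 0.23·u($3,882) + 0.77·u($0) = 0.23·0.47 + 0.77·0.00 = 0.1081.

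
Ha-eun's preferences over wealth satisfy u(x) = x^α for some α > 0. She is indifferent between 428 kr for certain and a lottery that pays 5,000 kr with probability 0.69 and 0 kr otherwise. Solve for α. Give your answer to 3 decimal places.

α ≈ 0.151

EU(lottery) = 0.69·5000^α + 0.31·0 = 0.69·5000^α.
Equating: 428^α = 0.69·5000^α, i.e. 0.0856^α = 0.69.
α = ln(0.69) / ln(428/5000) = -0.371064/-2.458070 ≈ 0.151.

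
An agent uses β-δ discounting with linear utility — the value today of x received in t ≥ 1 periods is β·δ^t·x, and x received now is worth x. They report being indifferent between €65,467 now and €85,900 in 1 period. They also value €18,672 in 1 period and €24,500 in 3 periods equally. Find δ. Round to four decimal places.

δ ≈ 0.8730

Both payoffs in the second observation are in the future, so β drops out: δ^1·18672 = δ^3·24500 ⇒ δ^2 = 18672/24500 = 0.76212, so δ = 0.87300.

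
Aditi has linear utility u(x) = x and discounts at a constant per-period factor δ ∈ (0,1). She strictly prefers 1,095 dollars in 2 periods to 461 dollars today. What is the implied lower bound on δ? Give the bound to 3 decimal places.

Comparing present values: 461 < δ^2·1095.
So δ^2 > 461/1095 = 0.42100; taking the square root of both positive sides preserves the inequality.
δ > (461/1095)^(1/2) ≈ 0.649.

δ > 0.649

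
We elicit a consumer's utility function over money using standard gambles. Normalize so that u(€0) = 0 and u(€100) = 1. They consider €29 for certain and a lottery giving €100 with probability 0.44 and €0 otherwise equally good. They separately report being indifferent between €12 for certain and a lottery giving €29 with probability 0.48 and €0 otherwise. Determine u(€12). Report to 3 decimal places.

From the first indifference, u(€29) = 0.44·u(€100) + 0.56·u(€0) = 0.44·1 + 0.56·0 = 0.44.
Then u(€12) = 0.48·u(€29) + 0.52·u(€0) = 0.48·0.44 + 0.52·0.00 = 0.2112.

0.211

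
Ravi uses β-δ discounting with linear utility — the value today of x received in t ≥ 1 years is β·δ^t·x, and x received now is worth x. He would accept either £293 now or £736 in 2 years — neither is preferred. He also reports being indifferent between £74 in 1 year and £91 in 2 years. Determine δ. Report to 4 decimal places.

δ ≈ 0.8132

The second indifference involves only future payoffs, so β cancels: β·δ^1·74 = β·δ^2·91, giving δ = 74/91 = 0.81319.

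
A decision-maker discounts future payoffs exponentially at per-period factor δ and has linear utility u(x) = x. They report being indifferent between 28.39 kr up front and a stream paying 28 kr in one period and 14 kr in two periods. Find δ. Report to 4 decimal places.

Equating present values: 28.39 = 28δ + 14δ².
That is, 14δ² + 28δ − 28.39 = 0, a quadratic in δ.
The positive root is δ = [−28 + √(28² + 4·14·28.39)] / (2·14) = (−28 + 48.722)/28 ≈ 0.7401.

δ ≈ 0.7401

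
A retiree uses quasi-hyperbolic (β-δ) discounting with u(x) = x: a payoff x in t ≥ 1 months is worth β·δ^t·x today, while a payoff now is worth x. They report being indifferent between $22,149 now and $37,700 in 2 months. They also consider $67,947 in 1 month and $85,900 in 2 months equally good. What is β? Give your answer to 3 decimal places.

β ≈ 0.939

The second indifference involves only future payoffs, so β cancels: β·δ^1·67947 = β·δ^2·85900, giving δ = 67947/85900 = 0.79100.
Now use the now-vs-future pair: 22149 = β·δ^2·37700 gives β = 22149/(0.62568·37700) ≈ 0.939.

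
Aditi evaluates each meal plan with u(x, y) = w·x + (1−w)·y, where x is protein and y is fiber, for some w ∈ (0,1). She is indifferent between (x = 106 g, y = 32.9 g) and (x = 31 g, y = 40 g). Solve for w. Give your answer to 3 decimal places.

w = 0.086

u(106,32.9) = u(31,40) means w·106 + (1−w)·32.9 = w·31 + (1−w)·40.
Rearranging, 75·w − 7.1·(1−w) = 0.
So w/(1−w) = 7.1/75 = 0.0947, giving w = 7.1/(75+7.1) = 0.086.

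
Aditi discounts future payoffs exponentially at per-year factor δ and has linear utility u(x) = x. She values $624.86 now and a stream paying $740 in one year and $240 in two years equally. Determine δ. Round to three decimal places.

Present value of the stream is 740·δ + 240·δ². Indifference gives 740δ + 240δ² = 624.86.
Rearranged: 240δ² + 740δ − 624.86 = 0.
δ = (−740 + √(740² + 4·240·624.86)) / (2·240) = (−740 + √1147465.60) / 480 ≈ 0.690.

δ ≈ 0.690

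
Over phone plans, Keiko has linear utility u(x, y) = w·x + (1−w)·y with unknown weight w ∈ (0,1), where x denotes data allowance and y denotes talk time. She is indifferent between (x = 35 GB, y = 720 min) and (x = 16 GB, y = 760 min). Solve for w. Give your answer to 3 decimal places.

w = 0.678

Indifference: w·35 + (1−w)·720 = w·16 + (1−w)·760.
w·(35−16) = (1−w)·(760−720), i.e. w·19 = (1−w)·40.
So w/(1−w) = 40/19 = 2.1053, giving w = 40/(19+40) = 0.678.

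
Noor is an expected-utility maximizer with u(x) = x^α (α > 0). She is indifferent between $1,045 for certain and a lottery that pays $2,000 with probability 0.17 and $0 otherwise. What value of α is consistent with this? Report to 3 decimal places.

Since u(0) = 0, the lottery's EU is 0.17·2000^α.
Equating: 1045^α = 0.17·2000^α, i.e. 0.5225^α = 0.17.
α = ln(0.17) / ln(1045/2000) = -1.771957/-0.649130 ≈ 2.730.

α ≈ 2.730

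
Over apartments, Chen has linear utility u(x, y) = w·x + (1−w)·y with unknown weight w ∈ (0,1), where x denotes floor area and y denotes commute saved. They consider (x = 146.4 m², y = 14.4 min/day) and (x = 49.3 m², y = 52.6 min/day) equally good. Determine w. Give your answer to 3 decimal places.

w = 0.282

Equating utilities: w·146.4 + (1−w)·14.4 = w·49.3 + (1−w)·52.6.
w·(146.4−49.3) = (1−w)·(52.6−14.4), i.e. w·97.1 = (1−w)·38.2.
Hence w = 38.2/(97.1+38.2) = 38.2/135.3 = 0.282.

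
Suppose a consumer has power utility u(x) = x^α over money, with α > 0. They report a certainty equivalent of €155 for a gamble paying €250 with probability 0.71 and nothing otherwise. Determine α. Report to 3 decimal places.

α ≈ 0.716

EU(lottery) = 0.71·250^α + 0.29·0 = 0.71·250^α.
Equating: 155^α = 0.71·250^α, i.e. 0.6200^α = 0.71.
Take logs: α = ln 0.71 / ln(155/250) ≈ 0.71645.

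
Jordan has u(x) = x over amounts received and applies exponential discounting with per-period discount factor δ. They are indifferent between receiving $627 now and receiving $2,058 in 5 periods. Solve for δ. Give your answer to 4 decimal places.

Indifference means u(627) = δ^5 · u(2058), so δ^5 = u(627)/u(2058).
With u(x) = x: δ^5 = 627/2058 = 0.30466.
Hence δ = (0.30466)^(1/5) = 0.788432.

δ ≈ 0.7884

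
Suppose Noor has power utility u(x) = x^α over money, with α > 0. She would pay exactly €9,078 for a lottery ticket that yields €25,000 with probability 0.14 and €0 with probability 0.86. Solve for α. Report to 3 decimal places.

α ≈ 1.941

EU(lottery) = 0.14·25000^α + 0.86·0 = 0.14·25000^α.
Setting u(9078) equal to that: 9078^α = 0.14·25000^α ⇒ (9078/25000)^α = 0.14.
Take logs: α = ln 0.14 / ln(9078/25000) ≈ 1.94084.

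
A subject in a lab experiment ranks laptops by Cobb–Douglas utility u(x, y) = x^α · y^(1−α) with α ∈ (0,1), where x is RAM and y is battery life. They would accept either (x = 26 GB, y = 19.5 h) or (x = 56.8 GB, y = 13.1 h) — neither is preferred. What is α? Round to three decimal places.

α ≈ 0.337

The Cobb–Douglas utilities coincide, so 26^α·19.5^(1−α) = 56.8^α·13.1^(1−α).
Rearrange to (26/56.8)^α = (13.1/19.5)^(1−α) and take logs: α·-0.781440 = (1−α)·-0.397802.
So α/(1−α) = (-0.397802)/(-0.781440) = 0.509063, and α = 0.509063/1.509063 ≈ 0.337.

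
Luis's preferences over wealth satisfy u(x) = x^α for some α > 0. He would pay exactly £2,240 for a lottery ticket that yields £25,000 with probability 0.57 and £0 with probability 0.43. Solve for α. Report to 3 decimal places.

The lottery's expected utility is 0.57·u(25000) + 0.43·u(0) = 0.57·25000^α (since u(0) = 0 for α > 0).
Equating: 2240^α = 0.57·25000^α, i.e. 0.0896^α = 0.57.
α = ln(0.57) / ln(2240/25000) = -0.562119/-2.412400 ≈ 0.233.

α ≈ 0.233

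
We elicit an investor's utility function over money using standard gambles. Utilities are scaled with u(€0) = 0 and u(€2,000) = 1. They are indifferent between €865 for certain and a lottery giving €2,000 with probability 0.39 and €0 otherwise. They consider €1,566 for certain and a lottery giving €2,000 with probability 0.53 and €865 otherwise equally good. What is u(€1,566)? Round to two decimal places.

First, u(€865) = 0.39·u(€2,000) + 0.61·u(€0) = 0.39.
Then u(€1,566) = 0.53·u(€2,000) + 0.47·u(€865) = 0.53·1.00 + 0.47·0.39 = 0.7133.

0.71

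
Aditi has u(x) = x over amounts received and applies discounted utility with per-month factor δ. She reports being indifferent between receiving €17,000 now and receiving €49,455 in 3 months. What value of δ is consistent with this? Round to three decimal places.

δ ≈ 0.701

Equating discounted utilities: u(17000) = δ^3·u(49455) ⇒ δ^3 = u(17000)/u(49455).
With u(x) = x: δ^3 = 17000/49455 = 0.34375.
So δ = 0.34375^(1/3) ≈ 0.701.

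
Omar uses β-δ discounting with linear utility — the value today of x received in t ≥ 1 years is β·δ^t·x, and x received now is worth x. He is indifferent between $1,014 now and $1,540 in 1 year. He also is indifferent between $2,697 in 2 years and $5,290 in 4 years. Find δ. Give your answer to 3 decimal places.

Both payoffs in the second observation are in the future, so β drops out: δ^2·2697 = δ^4·5290 ⇒ δ^2 = 2697/5290 = 0.50983, so δ = 0.71402.

δ ≈ 0.714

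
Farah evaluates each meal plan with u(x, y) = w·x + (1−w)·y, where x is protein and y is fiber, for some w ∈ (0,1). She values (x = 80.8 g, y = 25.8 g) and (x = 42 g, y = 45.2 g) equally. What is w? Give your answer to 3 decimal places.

w = 0.333

Indifference: w·80.8 + (1−w)·25.8 = w·42 + (1−w)·45.2.
Collecting terms: w·38.8 = (1−w)·19.4.
So w/(1−w) = 19.4/38.8 = 0.5000, giving w = 19.4/(38.8+19.4) = 0.333.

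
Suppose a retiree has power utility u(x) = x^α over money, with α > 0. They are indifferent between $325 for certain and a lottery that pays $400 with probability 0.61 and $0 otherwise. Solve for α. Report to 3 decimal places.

α ≈ 2.381

EU(lottery) = 0.61·400^α + 0.39·0 = 0.61·400^α.
Equating: 325^α = 0.61·400^α, i.e. 0.8125^α = 0.61.
Taking logs: α·ln(325/400) = ln(0.61), so α = -0.494296 / -0.207639 ≈ 2.381.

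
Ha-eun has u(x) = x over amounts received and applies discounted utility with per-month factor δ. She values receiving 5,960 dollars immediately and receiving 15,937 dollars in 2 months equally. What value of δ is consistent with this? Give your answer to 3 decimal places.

δ ≈ 0.612

Indifference means u(5960) = δ^2 · u(15937), so δ^2 = u(5960)/u(15937).
With u(x) = x: δ^2 = 5960/15937 = 0.37397.
Taking the square root: δ = 0.37397^(1/2) ≈ 0.612.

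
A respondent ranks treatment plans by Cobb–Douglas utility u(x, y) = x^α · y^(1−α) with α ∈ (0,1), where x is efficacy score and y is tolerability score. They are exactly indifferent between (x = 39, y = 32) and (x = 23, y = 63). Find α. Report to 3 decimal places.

α ≈ 0.562

Set the two utilities equal: 39^α·32^(1−α) = 23^α·63^(1−α).
Taking logs: α·ln 39 + (1−α)·ln 32 = α·ln 23 + (1−α)·ln 63, i.e. α·0.528067 = (1−α)·0.677399.
Thus α·(1.205466) = 0.677399, so α = 0.677399/1.205466 ≈ 0.562.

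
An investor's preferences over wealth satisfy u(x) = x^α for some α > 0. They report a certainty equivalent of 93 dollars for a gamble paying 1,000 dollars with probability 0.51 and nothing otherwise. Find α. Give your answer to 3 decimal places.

α ≈ 0.283

Since u(0) = 0, the lottery's EU is 0.51·1000^α.
Setting u(93) equal to that: 93^α = 0.51·1000^α ⇒ (93/1000)^α = 0.51.
α = ln(0.51) / ln(93/1000) = -0.673345/-2.375156 ≈ 0.283.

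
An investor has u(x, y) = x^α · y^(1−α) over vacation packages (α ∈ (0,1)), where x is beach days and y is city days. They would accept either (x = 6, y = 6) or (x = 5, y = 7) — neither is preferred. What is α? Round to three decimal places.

α ≈ 0.458

Indifference: 6^α · 6^(1−α) = 5^α · 7^(1−α).
Taking logs: α·ln 6 + (1−α)·ln 6 = α·ln 5 + (1−α)·ln 7, i.e. α·0.182322 = (1−α)·0.154151.
So α/(1−α) = (0.154151)/(0.182322) = 0.845488, and α = 0.845488/1.845488 ≈ 0.458.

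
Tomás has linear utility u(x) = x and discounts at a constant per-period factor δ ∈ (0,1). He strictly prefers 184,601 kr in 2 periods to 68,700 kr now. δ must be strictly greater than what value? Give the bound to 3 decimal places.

δ > 0.610

Under u(x) = x this choice says 68700 < δ^2·184601.
Dividing by 184601: δ^2 > 0.37215. Both sides are positive, so the square root keeps the direction.
δ > 0.37215^(1/2) = 0.610.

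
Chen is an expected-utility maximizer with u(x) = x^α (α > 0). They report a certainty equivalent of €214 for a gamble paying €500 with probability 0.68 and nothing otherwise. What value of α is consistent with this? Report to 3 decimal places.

α ≈ 0.454

EU(lottery) = 0.68·500^α + 0.32·0 = 0.68·500^α.
Equating: 214^α = 0.68·500^α, i.e. 0.4280^α = 0.68.
α = ln(0.68) / ln(214/500) = -0.385662/-0.848632 ≈ 0.454.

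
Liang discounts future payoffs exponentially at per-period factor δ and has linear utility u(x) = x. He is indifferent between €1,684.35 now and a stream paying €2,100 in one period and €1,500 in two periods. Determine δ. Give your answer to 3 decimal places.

The stream is worth 2100δ + 1500δ² today, so 2100δ + 1500δ² = 1684.35.
So 1500δ² + 2100δ − 1684.35 = 0.
The positive root is δ = [−2100 + √(2100² + 4·1500·1684.35)] / (2·1500) = (−2100 + 3810.000)/3000 ≈ 0.570.

δ ≈ 0.570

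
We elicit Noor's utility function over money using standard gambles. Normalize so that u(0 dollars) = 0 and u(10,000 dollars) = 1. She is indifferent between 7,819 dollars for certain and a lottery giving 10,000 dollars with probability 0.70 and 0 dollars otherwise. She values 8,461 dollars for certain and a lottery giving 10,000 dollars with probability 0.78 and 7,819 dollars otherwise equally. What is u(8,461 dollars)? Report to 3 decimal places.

From the first indifference, u(7,819 dollars) = 0.70·u(10,000 dollars) + 0.30·u(0 dollars) = 0.70·1 + 0.30·0 = 0.70.
Chaining: u(8,461 dollars) = 0.78·1.00 + 0.22·0.70 = 0.9340.

0.934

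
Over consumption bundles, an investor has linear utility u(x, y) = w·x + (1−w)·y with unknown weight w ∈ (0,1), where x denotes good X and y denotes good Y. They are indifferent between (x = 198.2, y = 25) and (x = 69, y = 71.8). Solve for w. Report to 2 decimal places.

Indifference: w·198.2 + (1−w)·25 = w·69 + (1−w)·71.8.
Collecting terms: w·129.2 = (1−w)·46.8.
The marginal rate of substitution is 46.8/129.2, so w = 46.8/(129.2+46.8) = 0.27.

w = 0.27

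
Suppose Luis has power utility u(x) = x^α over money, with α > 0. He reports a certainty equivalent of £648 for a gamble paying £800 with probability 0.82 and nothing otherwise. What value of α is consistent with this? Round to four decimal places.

EU(lottery) = 0.82·800^α + 0.18·0 = 0.82·800^α.
Indifference: 648^α = 0.82·800^α, so (648/800)^α = 0.82.
α = ln(0.82) / ln(648/800) = -0.1984509/-0.2107210 ≈ 0.9418.

α ≈ 0.9418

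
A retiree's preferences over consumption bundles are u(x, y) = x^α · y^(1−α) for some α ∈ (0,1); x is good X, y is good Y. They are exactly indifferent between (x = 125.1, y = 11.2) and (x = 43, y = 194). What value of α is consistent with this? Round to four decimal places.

The Cobb–Douglas utilities coincide, so 125.1^α·11.2^(1−α) = 43^α·194^(1−α).
Rearrange to (125.1/43)^α = (194/11.2)^(1−α) and take logs: α·1.0679133 = (1−α)·2.8519444.
So α/(1−α) = (2.8519444)/(1.0679133) = 2.6705767, and α = 2.6705767/3.6705767 ≈ 0.7276.

α ≈ 0.7276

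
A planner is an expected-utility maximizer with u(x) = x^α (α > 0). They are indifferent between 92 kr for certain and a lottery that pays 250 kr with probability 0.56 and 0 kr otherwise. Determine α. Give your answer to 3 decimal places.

The lottery's expected utility is 0.56·u(250) + 0.44·u(0) = 0.56·250^α (since u(0) = 0 for α > 0).
Setting u(92) equal to that: 92^α = 0.56·250^α ⇒ (92/250)^α = 0.56.
Taking logs: α·ln(92/250) = ln(0.56), so α = -0.579818 / -0.999672 ≈ 0.580.

α ≈ 0.580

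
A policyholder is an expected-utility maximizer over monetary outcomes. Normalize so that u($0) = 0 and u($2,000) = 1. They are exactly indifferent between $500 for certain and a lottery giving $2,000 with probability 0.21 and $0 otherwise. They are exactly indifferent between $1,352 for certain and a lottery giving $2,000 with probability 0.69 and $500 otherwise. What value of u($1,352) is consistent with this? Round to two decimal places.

From the first indifference, u($500) = 0.21·u($2,000) + 0.79·u($0) = 0.21·1 + 0.79·0 = 0.21.
The second indifference gives u($1,352) = 0.69·u($2,000) + 0.31·u($500) = 0.69·1.00 + 0.31·0.21 = 0.7551.

0.76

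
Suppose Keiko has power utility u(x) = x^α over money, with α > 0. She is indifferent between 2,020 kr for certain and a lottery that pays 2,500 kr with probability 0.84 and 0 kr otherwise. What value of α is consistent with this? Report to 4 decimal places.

α ≈ 0.8178

Since u(0) = 0, the lottery's EU is 0.84·2500^α.
Equating: 2020^α = 0.84·2500^α, i.e. 0.8080^α = 0.84.
α = ln(0.84) / ln(2020/2500) = -0.1743534/-0.2131932 ≈ 0.8178.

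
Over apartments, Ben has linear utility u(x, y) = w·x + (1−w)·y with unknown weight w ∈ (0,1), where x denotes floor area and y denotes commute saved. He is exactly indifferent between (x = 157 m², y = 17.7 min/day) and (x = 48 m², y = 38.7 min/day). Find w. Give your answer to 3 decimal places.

w = 0.162

Indifference: w·157 + (1−w)·17.7 = w·48 + (1−w)·38.7.
Collecting terms: w·109 = (1−w)·21.
Hence w = 21/(109+21) = 21/130 = 0.162.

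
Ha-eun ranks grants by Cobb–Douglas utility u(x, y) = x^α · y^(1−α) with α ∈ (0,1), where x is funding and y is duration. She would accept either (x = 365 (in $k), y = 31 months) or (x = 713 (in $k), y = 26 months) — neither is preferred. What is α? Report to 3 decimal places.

α ≈ 0.208

Set the two utilities equal: 365^α·31^(1−α) = 713^α·26^(1−α).
Taking logs: α·ln 365 + (1−α)·ln 31 = α·ln 713 + (1−α)·ln 26, i.e. α·-0.669584 = (1−α)·-0.175891.
Thus α·(-0.845475) = -0.175891, so α = -0.175891/-0.845475 ≈ 0.208.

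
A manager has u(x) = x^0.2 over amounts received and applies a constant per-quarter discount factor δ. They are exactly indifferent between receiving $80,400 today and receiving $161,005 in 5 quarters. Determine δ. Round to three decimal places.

Equating discounted utilities: u(80400) = δ^5·u(161005) ⇒ δ^5 = u(80400)/u(161005).
Since u(x) = x^0.2, δ^5 = (80400/161005)^0.2 = 0.49936^0.2 = 0.87033.
So δ = 0.87033^(1/5) ≈ 0.973.

δ ≈ 0.973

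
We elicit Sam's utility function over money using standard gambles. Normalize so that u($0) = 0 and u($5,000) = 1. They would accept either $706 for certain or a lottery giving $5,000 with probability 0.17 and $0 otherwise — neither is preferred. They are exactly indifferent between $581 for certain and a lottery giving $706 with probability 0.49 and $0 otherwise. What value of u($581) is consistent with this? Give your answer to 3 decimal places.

The first gamble pins u($706): it must equal 0.17·1 + 0.83·0 = 0.17.
The second indifference gives u($581) = 0.49·u($706) + 0.51·u($0) = 0.49·0.17 + 0.51·0.00 = 0.0833.

0.083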